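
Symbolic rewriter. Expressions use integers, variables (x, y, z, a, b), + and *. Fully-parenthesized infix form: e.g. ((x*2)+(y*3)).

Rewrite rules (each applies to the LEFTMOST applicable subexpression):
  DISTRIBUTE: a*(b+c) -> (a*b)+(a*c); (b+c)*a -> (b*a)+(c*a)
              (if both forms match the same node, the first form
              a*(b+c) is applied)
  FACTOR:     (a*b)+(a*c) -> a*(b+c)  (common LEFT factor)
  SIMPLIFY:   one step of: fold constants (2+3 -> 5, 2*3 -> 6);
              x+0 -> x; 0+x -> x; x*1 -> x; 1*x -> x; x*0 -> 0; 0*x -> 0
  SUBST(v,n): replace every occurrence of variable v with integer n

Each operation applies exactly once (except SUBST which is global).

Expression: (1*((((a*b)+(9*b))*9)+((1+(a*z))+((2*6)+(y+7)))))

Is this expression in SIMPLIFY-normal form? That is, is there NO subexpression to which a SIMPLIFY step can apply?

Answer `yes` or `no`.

Expression: (1*((((a*b)+(9*b))*9)+((1+(a*z))+((2*6)+(y+7)))))
Scanning for simplifiable subexpressions (pre-order)...
  at root: (1*((((a*b)+(9*b))*9)+((1+(a*z))+((2*6)+(y+7))))) (SIMPLIFIABLE)
  at R: ((((a*b)+(9*b))*9)+((1+(a*z))+((2*6)+(y+7)))) (not simplifiable)
  at RL: (((a*b)+(9*b))*9) (not simplifiable)
  at RLL: ((a*b)+(9*b)) (not simplifiable)
  at RLLL: (a*b) (not simplifiable)
  at RLLR: (9*b) (not simplifiable)
  at RR: ((1+(a*z))+((2*6)+(y+7))) (not simplifiable)
  at RRL: (1+(a*z)) (not simplifiable)
  at RRLR: (a*z) (not simplifiable)
  at RRR: ((2*6)+(y+7)) (not simplifiable)
  at RRRL: (2*6) (SIMPLIFIABLE)
  at RRRR: (y+7) (not simplifiable)
Found simplifiable subexpr at path root: (1*((((a*b)+(9*b))*9)+((1+(a*z))+((2*6)+(y+7)))))
One SIMPLIFY step would give: ((((a*b)+(9*b))*9)+((1+(a*z))+((2*6)+(y+7))))
-> NOT in normal form.

Answer: no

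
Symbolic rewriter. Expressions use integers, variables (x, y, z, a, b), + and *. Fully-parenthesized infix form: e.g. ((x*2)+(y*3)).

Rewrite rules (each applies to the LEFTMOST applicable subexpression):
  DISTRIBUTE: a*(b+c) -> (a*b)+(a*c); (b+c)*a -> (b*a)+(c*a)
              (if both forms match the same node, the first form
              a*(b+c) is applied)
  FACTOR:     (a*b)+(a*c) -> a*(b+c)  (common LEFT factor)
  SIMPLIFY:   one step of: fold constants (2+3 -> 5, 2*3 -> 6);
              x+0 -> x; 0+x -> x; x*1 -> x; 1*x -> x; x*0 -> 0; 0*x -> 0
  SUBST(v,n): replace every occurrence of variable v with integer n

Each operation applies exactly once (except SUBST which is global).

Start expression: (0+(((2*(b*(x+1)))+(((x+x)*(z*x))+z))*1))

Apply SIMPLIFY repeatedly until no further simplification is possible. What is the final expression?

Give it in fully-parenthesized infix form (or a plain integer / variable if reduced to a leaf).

Start: (0+(((2*(b*(x+1)))+(((x+x)*(z*x))+z))*1))
Step 1: at root: (0+(((2*(b*(x+1)))+(((x+x)*(z*x))+z))*1)) -> (((2*(b*(x+1)))+(((x+x)*(z*x))+z))*1); overall: (0+(((2*(b*(x+1)))+(((x+x)*(z*x))+z))*1)) -> (((2*(b*(x+1)))+(((x+x)*(z*x))+z))*1)
Step 2: at root: (((2*(b*(x+1)))+(((x+x)*(z*x))+z))*1) -> ((2*(b*(x+1)))+(((x+x)*(z*x))+z)); overall: (((2*(b*(x+1)))+(((x+x)*(z*x))+z))*1) -> ((2*(b*(x+1)))+(((x+x)*(z*x))+z))
Fixed point: ((2*(b*(x+1)))+(((x+x)*(z*x))+z))

Answer: ((2*(b*(x+1)))+(((x+x)*(z*x))+z))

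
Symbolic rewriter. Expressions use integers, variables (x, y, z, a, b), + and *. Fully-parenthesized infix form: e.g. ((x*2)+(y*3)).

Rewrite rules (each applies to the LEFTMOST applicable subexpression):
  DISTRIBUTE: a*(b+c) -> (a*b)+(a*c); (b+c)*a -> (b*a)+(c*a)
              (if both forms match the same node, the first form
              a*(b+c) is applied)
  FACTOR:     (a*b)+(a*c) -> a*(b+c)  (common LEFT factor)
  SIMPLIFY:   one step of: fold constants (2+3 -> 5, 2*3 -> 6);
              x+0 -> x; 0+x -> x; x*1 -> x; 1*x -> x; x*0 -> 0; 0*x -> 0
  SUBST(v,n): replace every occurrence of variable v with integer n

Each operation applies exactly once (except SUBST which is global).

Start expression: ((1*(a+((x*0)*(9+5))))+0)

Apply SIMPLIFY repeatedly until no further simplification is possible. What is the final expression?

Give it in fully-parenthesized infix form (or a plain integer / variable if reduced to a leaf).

Start: ((1*(a+((x*0)*(9+5))))+0)
Step 1: at root: ((1*(a+((x*0)*(9+5))))+0) -> (1*(a+((x*0)*(9+5)))); overall: ((1*(a+((x*0)*(9+5))))+0) -> (1*(a+((x*0)*(9+5))))
Step 2: at root: (1*(a+((x*0)*(9+5)))) -> (a+((x*0)*(9+5))); overall: (1*(a+((x*0)*(9+5)))) -> (a+((x*0)*(9+5)))
Step 3: at RL: (x*0) -> 0; overall: (a+((x*0)*(9+5))) -> (a+(0*(9+5)))
Step 4: at R: (0*(9+5)) -> 0; overall: (a+(0*(9+5))) -> (a+0)
Step 5: at root: (a+0) -> a; overall: (a+0) -> a
Fixed point: a

Answer: a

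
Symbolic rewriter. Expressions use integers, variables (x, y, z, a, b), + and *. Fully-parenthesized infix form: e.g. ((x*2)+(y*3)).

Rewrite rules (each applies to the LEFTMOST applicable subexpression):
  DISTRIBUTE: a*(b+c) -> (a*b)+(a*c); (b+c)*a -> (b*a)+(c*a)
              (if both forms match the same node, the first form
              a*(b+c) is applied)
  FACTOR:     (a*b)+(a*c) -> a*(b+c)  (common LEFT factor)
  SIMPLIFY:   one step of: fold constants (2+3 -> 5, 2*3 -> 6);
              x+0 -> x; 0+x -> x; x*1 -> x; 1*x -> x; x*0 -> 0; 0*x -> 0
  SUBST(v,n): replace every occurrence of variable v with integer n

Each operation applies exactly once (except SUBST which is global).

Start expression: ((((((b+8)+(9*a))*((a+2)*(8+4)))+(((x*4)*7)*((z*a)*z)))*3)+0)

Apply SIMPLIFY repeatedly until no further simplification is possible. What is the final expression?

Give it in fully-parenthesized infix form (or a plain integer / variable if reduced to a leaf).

Answer: (((((b+8)+(9*a))*((a+2)*12))+(((x*4)*7)*((z*a)*z)))*3)

Derivation:
Start: ((((((b+8)+(9*a))*((a+2)*(8+4)))+(((x*4)*7)*((z*a)*z)))*3)+0)
Step 1: at root: ((((((b+8)+(9*a))*((a+2)*(8+4)))+(((x*4)*7)*((z*a)*z)))*3)+0) -> (((((b+8)+(9*a))*((a+2)*(8+4)))+(((x*4)*7)*((z*a)*z)))*3); overall: ((((((b+8)+(9*a))*((a+2)*(8+4)))+(((x*4)*7)*((z*a)*z)))*3)+0) -> (((((b+8)+(9*a))*((a+2)*(8+4)))+(((x*4)*7)*((z*a)*z)))*3)
Step 2: at LLRR: (8+4) -> 12; overall: (((((b+8)+(9*a))*((a+2)*(8+4)))+(((x*4)*7)*((z*a)*z)))*3) -> (((((b+8)+(9*a))*((a+2)*12))+(((x*4)*7)*((z*a)*z)))*3)
Fixed point: (((((b+8)+(9*a))*((a+2)*12))+(((x*4)*7)*((z*a)*z)))*3)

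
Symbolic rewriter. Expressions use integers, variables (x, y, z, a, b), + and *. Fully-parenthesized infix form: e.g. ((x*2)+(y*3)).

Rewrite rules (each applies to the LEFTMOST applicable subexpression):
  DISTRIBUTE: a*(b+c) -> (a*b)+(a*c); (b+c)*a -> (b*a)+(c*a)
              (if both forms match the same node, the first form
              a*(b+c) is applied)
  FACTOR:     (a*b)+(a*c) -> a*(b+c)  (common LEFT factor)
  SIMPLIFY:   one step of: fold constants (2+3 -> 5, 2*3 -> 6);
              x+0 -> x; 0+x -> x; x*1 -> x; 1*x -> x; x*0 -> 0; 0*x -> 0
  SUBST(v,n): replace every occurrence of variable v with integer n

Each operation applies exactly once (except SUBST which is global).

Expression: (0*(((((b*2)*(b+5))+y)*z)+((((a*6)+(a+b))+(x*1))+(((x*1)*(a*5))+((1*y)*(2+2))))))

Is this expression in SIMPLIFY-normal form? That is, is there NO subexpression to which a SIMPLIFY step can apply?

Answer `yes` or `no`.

Expression: (0*(((((b*2)*(b+5))+y)*z)+((((a*6)+(a+b))+(x*1))+(((x*1)*(a*5))+((1*y)*(2+2))))))
Scanning for simplifiable subexpressions (pre-order)...
  at root: (0*(((((b*2)*(b+5))+y)*z)+((((a*6)+(a+b))+(x*1))+(((x*1)*(a*5))+((1*y)*(2+2)))))) (SIMPLIFIABLE)
  at R: (((((b*2)*(b+5))+y)*z)+((((a*6)+(a+b))+(x*1))+(((x*1)*(a*5))+((1*y)*(2+2))))) (not simplifiable)
  at RL: ((((b*2)*(b+5))+y)*z) (not simplifiable)
  at RLL: (((b*2)*(b+5))+y) (not simplifiable)
  at RLLL: ((b*2)*(b+5)) (not simplifiable)
  at RLLLL: (b*2) (not simplifiable)
  at RLLLR: (b+5) (not simplifiable)
  at RR: ((((a*6)+(a+b))+(x*1))+(((x*1)*(a*5))+((1*y)*(2+2)))) (not simplifiable)
  at RRL: (((a*6)+(a+b))+(x*1)) (not simplifiable)
  at RRLL: ((a*6)+(a+b)) (not simplifiable)
  at RRLLL: (a*6) (not simplifiable)
  at RRLLR: (a+b) (not simplifiable)
  at RRLR: (x*1) (SIMPLIFIABLE)
  at RRR: (((x*1)*(a*5))+((1*y)*(2+2))) (not simplifiable)
  at RRRL: ((x*1)*(a*5)) (not simplifiable)
  at RRRLL: (x*1) (SIMPLIFIABLE)
  at RRRLR: (a*5) (not simplifiable)
  at RRRR: ((1*y)*(2+2)) (not simplifiable)
  at RRRRL: (1*y) (SIMPLIFIABLE)
  at RRRRR: (2+2) (SIMPLIFIABLE)
Found simplifiable subexpr at path root: (0*(((((b*2)*(b+5))+y)*z)+((((a*6)+(a+b))+(x*1))+(((x*1)*(a*5))+((1*y)*(2+2))))))
One SIMPLIFY step would give: 0
-> NOT in normal form.

Answer: no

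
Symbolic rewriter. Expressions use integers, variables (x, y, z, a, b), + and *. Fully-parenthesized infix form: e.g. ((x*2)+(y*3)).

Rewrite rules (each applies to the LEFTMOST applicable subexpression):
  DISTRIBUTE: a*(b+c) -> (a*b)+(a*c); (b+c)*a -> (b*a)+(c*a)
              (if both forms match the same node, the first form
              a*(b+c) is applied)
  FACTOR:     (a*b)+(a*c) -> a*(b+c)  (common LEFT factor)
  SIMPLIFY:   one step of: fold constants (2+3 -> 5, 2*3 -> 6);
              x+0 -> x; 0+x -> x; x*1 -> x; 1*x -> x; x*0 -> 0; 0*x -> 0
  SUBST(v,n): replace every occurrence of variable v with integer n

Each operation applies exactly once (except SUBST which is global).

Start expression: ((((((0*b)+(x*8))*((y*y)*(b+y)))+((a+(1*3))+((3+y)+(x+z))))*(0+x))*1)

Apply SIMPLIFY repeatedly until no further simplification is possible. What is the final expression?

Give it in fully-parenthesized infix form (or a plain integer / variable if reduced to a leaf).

Start: ((((((0*b)+(x*8))*((y*y)*(b+y)))+((a+(1*3))+((3+y)+(x+z))))*(0+x))*1)
Step 1: at root: ((((((0*b)+(x*8))*((y*y)*(b+y)))+((a+(1*3))+((3+y)+(x+z))))*(0+x))*1) -> (((((0*b)+(x*8))*((y*y)*(b+y)))+((a+(1*3))+((3+y)+(x+z))))*(0+x)); overall: ((((((0*b)+(x*8))*((y*y)*(b+y)))+((a+(1*3))+((3+y)+(x+z))))*(0+x))*1) -> (((((0*b)+(x*8))*((y*y)*(b+y)))+((a+(1*3))+((3+y)+(x+z))))*(0+x))
Step 2: at LLLL: (0*b) -> 0; overall: (((((0*b)+(x*8))*((y*y)*(b+y)))+((a+(1*3))+((3+y)+(x+z))))*(0+x)) -> ((((0+(x*8))*((y*y)*(b+y)))+((a+(1*3))+((3+y)+(x+z))))*(0+x))
Step 3: at LLL: (0+(x*8)) -> (x*8); overall: ((((0+(x*8))*((y*y)*(b+y)))+((a+(1*3))+((3+y)+(x+z))))*(0+x)) -> ((((x*8)*((y*y)*(b+y)))+((a+(1*3))+((3+y)+(x+z))))*(0+x))
Step 4: at LRLR: (1*3) -> 3; overall: ((((x*8)*((y*y)*(b+y)))+((a+(1*3))+((3+y)+(x+z))))*(0+x)) -> ((((x*8)*((y*y)*(b+y)))+((a+3)+((3+y)+(x+z))))*(0+x))
Step 5: at R: (0+x) -> x; overall: ((((x*8)*((y*y)*(b+y)))+((a+3)+((3+y)+(x+z))))*(0+x)) -> ((((x*8)*((y*y)*(b+y)))+((a+3)+((3+y)+(x+z))))*x)
Fixed point: ((((x*8)*((y*y)*(b+y)))+((a+3)+((3+y)+(x+z))))*x)

Answer: ((((x*8)*((y*y)*(b+y)))+((a+3)+((3+y)+(x+z))))*x)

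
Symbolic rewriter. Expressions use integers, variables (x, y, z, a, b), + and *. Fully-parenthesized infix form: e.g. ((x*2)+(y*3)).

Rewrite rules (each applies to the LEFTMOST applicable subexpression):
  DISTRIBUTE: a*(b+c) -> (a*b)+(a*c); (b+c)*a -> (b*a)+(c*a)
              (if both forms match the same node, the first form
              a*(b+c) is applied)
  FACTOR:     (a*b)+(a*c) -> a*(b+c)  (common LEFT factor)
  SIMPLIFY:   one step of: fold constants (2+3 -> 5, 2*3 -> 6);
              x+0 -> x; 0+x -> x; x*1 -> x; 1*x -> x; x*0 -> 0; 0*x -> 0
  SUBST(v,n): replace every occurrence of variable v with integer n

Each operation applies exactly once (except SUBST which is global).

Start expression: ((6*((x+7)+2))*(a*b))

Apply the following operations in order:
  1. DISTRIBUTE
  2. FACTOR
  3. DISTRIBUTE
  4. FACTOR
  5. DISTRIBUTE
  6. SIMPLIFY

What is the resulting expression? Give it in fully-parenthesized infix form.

Answer: (((6*(x+7))+12)*(a*b))

Derivation:
Start: ((6*((x+7)+2))*(a*b))
Apply DISTRIBUTE at L (target: (6*((x+7)+2))): ((6*((x+7)+2))*(a*b)) -> (((6*(x+7))+(6*2))*(a*b))
Apply FACTOR at L (target: ((6*(x+7))+(6*2))): (((6*(x+7))+(6*2))*(a*b)) -> ((6*((x+7)+2))*(a*b))
Apply DISTRIBUTE at L (target: (6*((x+7)+2))): ((6*((x+7)+2))*(a*b)) -> (((6*(x+7))+(6*2))*(a*b))
Apply FACTOR at L (target: ((6*(x+7))+(6*2))): (((6*(x+7))+(6*2))*(a*b)) -> ((6*((x+7)+2))*(a*b))
Apply DISTRIBUTE at L (target: (6*((x+7)+2))): ((6*((x+7)+2))*(a*b)) -> (((6*(x+7))+(6*2))*(a*b))
Apply SIMPLIFY at LR (target: (6*2)): (((6*(x+7))+(6*2))*(a*b)) -> (((6*(x+7))+12)*(a*b))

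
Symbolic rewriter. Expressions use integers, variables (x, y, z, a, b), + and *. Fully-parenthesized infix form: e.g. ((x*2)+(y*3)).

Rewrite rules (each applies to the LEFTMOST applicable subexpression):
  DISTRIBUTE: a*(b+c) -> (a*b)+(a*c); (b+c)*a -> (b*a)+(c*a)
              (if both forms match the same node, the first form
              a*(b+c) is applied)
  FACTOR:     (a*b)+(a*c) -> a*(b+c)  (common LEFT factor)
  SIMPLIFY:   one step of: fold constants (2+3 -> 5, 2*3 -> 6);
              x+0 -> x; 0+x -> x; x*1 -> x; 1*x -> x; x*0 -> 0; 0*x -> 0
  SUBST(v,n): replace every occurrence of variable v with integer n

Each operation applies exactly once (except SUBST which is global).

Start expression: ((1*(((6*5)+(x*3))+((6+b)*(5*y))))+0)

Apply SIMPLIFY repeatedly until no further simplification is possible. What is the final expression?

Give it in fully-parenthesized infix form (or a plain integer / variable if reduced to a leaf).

Answer: ((30+(x*3))+((6+b)*(5*y)))

Derivation:
Start: ((1*(((6*5)+(x*3))+((6+b)*(5*y))))+0)
Step 1: at root: ((1*(((6*5)+(x*3))+((6+b)*(5*y))))+0) -> (1*(((6*5)+(x*3))+((6+b)*(5*y)))); overall: ((1*(((6*5)+(x*3))+((6+b)*(5*y))))+0) -> (1*(((6*5)+(x*3))+((6+b)*(5*y))))
Step 2: at root: (1*(((6*5)+(x*3))+((6+b)*(5*y)))) -> (((6*5)+(x*3))+((6+b)*(5*y))); overall: (1*(((6*5)+(x*3))+((6+b)*(5*y)))) -> (((6*5)+(x*3))+((6+b)*(5*y)))
Step 3: at LL: (6*5) -> 30; overall: (((6*5)+(x*3))+((6+b)*(5*y))) -> ((30+(x*3))+((6+b)*(5*y)))
Fixed point: ((30+(x*3))+((6+b)*(5*y)))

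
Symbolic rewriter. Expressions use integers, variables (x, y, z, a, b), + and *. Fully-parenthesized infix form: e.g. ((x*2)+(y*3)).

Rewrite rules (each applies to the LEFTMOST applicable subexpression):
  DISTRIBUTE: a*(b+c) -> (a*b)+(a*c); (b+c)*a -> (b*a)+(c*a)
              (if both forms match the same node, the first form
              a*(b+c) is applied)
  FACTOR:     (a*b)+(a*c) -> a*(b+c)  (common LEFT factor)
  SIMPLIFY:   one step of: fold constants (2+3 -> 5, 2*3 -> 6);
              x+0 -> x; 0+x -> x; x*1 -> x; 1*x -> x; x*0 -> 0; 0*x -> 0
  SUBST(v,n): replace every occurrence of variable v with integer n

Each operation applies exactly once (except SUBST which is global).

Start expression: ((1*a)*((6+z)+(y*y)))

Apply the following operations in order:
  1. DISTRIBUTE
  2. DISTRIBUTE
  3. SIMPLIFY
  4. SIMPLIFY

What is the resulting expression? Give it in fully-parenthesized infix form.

Start: ((1*a)*((6+z)+(y*y)))
Apply DISTRIBUTE at root (target: ((1*a)*((6+z)+(y*y)))): ((1*a)*((6+z)+(y*y))) -> (((1*a)*(6+z))+((1*a)*(y*y)))
Apply DISTRIBUTE at L (target: ((1*a)*(6+z))): (((1*a)*(6+z))+((1*a)*(y*y))) -> ((((1*a)*6)+((1*a)*z))+((1*a)*(y*y)))
Apply SIMPLIFY at LLL (target: (1*a)): ((((1*a)*6)+((1*a)*z))+((1*a)*(y*y))) -> (((a*6)+((1*a)*z))+((1*a)*(y*y)))
Apply SIMPLIFY at LRL (target: (1*a)): (((a*6)+((1*a)*z))+((1*a)*(y*y))) -> (((a*6)+(a*z))+((1*a)*(y*y)))

Answer: (((a*6)+(a*z))+((1*a)*(y*y)))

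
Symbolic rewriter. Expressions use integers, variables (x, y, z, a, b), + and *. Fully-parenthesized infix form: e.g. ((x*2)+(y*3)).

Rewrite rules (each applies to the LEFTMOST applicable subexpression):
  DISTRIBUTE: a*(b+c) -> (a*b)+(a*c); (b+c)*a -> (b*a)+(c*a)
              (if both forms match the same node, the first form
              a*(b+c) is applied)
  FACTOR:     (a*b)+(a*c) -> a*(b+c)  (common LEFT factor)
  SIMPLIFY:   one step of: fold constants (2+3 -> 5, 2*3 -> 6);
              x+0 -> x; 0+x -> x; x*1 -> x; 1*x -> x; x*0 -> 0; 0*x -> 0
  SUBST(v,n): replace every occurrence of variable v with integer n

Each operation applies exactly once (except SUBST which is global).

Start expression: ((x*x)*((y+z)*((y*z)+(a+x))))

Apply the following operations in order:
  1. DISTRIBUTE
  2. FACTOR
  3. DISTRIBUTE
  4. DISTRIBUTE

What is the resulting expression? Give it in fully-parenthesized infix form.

Start: ((x*x)*((y+z)*((y*z)+(a+x))))
Apply DISTRIBUTE at R (target: ((y+z)*((y*z)+(a+x)))): ((x*x)*((y+z)*((y*z)+(a+x)))) -> ((x*x)*(((y+z)*(y*z))+((y+z)*(a+x))))
Apply FACTOR at R (target: (((y+z)*(y*z))+((y+z)*(a+x)))): ((x*x)*(((y+z)*(y*z))+((y+z)*(a+x)))) -> ((x*x)*((y+z)*((y*z)+(a+x))))
Apply DISTRIBUTE at R (target: ((y+z)*((y*z)+(a+x)))): ((x*x)*((y+z)*((y*z)+(a+x)))) -> ((x*x)*(((y+z)*(y*z))+((y+z)*(a+x))))
Apply DISTRIBUTE at root (target: ((x*x)*(((y+z)*(y*z))+((y+z)*(a+x))))): ((x*x)*(((y+z)*(y*z))+((y+z)*(a+x)))) -> (((x*x)*((y+z)*(y*z)))+((x*x)*((y+z)*(a+x))))

Answer: (((x*x)*((y+z)*(y*z)))+((x*x)*((y+z)*(a+x))))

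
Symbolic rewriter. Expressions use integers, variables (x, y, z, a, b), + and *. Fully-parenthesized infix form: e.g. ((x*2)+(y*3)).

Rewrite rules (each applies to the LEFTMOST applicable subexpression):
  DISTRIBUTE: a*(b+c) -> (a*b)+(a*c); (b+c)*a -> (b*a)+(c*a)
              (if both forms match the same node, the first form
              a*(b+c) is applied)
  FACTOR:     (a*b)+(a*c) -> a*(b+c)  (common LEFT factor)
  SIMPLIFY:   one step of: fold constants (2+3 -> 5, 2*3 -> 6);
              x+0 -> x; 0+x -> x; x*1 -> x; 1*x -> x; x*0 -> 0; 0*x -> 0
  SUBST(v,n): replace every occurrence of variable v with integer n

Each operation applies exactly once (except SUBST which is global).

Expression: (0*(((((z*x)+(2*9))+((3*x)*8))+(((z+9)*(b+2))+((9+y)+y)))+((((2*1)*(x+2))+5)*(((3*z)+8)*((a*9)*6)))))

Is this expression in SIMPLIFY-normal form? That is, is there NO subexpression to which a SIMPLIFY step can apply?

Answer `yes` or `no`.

Answer: no

Derivation:
Expression: (0*(((((z*x)+(2*9))+((3*x)*8))+(((z+9)*(b+2))+((9+y)+y)))+((((2*1)*(x+2))+5)*(((3*z)+8)*((a*9)*6)))))
Scanning for simplifiable subexpressions (pre-order)...
  at root: (0*(((((z*x)+(2*9))+((3*x)*8))+(((z+9)*(b+2))+((9+y)+y)))+((((2*1)*(x+2))+5)*(((3*z)+8)*((a*9)*6))))) (SIMPLIFIABLE)
  at R: (((((z*x)+(2*9))+((3*x)*8))+(((z+9)*(b+2))+((9+y)+y)))+((((2*1)*(x+2))+5)*(((3*z)+8)*((a*9)*6)))) (not simplifiable)
  at RL: ((((z*x)+(2*9))+((3*x)*8))+(((z+9)*(b+2))+((9+y)+y))) (not simplifiable)
  at RLL: (((z*x)+(2*9))+((3*x)*8)) (not simplifiable)
  at RLLL: ((z*x)+(2*9)) (not simplifiable)
  at RLLLL: (z*x) (not simplifiable)
  at RLLLR: (2*9) (SIMPLIFIABLE)
  at RLLR: ((3*x)*8) (not simplifiable)
  at RLLRL: (3*x) (not simplifiable)
  at RLR: (((z+9)*(b+2))+((9+y)+y)) (not simplifiable)
  at RLRL: ((z+9)*(b+2)) (not simplifiable)
  at RLRLL: (z+9) (not simplifiable)
  at RLRLR: (b+2) (not simplifiable)
  at RLRR: ((9+y)+y) (not simplifiable)
  at RLRRL: (9+y) (not simplifiable)
  at RR: ((((2*1)*(x+2))+5)*(((3*z)+8)*((a*9)*6))) (not simplifiable)
  at RRL: (((2*1)*(x+2))+5) (not simplifiable)
  at RRLL: ((2*1)*(x+2)) (not simplifiable)
  at RRLLL: (2*1) (SIMPLIFIABLE)
  at RRLLR: (x+2) (not simplifiable)
  at RRR: (((3*z)+8)*((a*9)*6)) (not simplifiable)
  at RRRL: ((3*z)+8) (not simplifiable)
  at RRRLL: (3*z) (not simplifiable)
  at RRRR: ((a*9)*6) (not simplifiable)
  at RRRRL: (a*9) (not simplifiable)
Found simplifiable subexpr at path root: (0*(((((z*x)+(2*9))+((3*x)*8))+(((z+9)*(b+2))+((9+y)+y)))+((((2*1)*(x+2))+5)*(((3*z)+8)*((a*9)*6)))))
One SIMPLIFY step would give: 0
-> NOT in normal form.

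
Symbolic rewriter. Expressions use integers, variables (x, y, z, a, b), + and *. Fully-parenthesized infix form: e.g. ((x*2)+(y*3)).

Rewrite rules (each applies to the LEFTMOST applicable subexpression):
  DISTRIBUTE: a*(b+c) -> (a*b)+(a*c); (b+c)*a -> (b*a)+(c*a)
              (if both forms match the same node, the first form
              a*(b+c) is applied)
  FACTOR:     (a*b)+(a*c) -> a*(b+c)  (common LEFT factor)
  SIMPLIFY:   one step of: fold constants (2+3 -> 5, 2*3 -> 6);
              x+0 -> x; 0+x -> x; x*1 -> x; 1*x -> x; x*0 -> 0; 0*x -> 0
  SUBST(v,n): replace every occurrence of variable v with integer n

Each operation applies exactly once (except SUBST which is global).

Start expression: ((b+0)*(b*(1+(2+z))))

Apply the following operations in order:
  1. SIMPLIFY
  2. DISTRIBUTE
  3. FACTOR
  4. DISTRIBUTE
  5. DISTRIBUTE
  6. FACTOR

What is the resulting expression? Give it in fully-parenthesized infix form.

Start: ((b+0)*(b*(1+(2+z))))
Apply SIMPLIFY at L (target: (b+0)): ((b+0)*(b*(1+(2+z)))) -> (b*(b*(1+(2+z))))
Apply DISTRIBUTE at R (target: (b*(1+(2+z)))): (b*(b*(1+(2+z)))) -> (b*((b*1)+(b*(2+z))))
Apply FACTOR at R (target: ((b*1)+(b*(2+z)))): (b*((b*1)+(b*(2+z)))) -> (b*(b*(1+(2+z))))
Apply DISTRIBUTE at R (target: (b*(1+(2+z)))): (b*(b*(1+(2+z)))) -> (b*((b*1)+(b*(2+z))))
Apply DISTRIBUTE at root (target: (b*((b*1)+(b*(2+z))))): (b*((b*1)+(b*(2+z)))) -> ((b*(b*1))+(b*(b*(2+z))))
Apply FACTOR at root (target: ((b*(b*1))+(b*(b*(2+z))))): ((b*(b*1))+(b*(b*(2+z)))) -> (b*((b*1)+(b*(2+z))))

Answer: (b*((b*1)+(b*(2+z))))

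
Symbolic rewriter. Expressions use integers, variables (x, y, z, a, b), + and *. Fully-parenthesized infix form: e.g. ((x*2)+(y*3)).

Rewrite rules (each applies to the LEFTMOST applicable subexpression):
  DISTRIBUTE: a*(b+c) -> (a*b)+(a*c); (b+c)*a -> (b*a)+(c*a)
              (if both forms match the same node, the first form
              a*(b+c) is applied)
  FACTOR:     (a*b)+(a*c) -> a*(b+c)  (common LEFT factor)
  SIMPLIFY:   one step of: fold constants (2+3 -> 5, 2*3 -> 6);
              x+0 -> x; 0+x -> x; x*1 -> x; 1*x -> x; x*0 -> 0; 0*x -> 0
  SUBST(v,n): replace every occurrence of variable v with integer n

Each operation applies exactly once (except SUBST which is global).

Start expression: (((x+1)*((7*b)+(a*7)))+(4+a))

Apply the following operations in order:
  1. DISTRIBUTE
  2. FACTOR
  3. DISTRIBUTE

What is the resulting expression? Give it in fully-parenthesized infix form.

Answer: ((((x+1)*(7*b))+((x+1)*(a*7)))+(4+a))

Derivation:
Start: (((x+1)*((7*b)+(a*7)))+(4+a))
Apply DISTRIBUTE at L (target: ((x+1)*((7*b)+(a*7)))): (((x+1)*((7*b)+(a*7)))+(4+a)) -> ((((x+1)*(7*b))+((x+1)*(a*7)))+(4+a))
Apply FACTOR at L (target: (((x+1)*(7*b))+((x+1)*(a*7)))): ((((x+1)*(7*b))+((x+1)*(a*7)))+(4+a)) -> (((x+1)*((7*b)+(a*7)))+(4+a))
Apply DISTRIBUTE at L (target: ((x+1)*((7*b)+(a*7)))): (((x+1)*((7*b)+(a*7)))+(4+a)) -> ((((x+1)*(7*b))+((x+1)*(a*7)))+(4+a))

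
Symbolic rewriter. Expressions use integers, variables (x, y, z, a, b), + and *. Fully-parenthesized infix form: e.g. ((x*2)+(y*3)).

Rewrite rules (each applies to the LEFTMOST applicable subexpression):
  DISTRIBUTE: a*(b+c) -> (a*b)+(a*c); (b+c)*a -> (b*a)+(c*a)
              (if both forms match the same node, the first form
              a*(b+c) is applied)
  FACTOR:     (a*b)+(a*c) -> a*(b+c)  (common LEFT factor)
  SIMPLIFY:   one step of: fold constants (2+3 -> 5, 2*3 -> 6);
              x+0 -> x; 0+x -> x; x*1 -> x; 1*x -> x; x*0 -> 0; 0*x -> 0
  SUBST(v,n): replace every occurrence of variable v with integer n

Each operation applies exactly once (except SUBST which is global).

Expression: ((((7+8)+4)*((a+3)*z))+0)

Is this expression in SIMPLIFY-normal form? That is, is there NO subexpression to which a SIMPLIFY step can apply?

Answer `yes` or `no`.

Expression: ((((7+8)+4)*((a+3)*z))+0)
Scanning for simplifiable subexpressions (pre-order)...
  at root: ((((7+8)+4)*((a+3)*z))+0) (SIMPLIFIABLE)
  at L: (((7+8)+4)*((a+3)*z)) (not simplifiable)
  at LL: ((7+8)+4) (not simplifiable)
  at LLL: (7+8) (SIMPLIFIABLE)
  at LR: ((a+3)*z) (not simplifiable)
  at LRL: (a+3) (not simplifiable)
Found simplifiable subexpr at path root: ((((7+8)+4)*((a+3)*z))+0)
One SIMPLIFY step would give: (((7+8)+4)*((a+3)*z))
-> NOT in normal form.

Answer: no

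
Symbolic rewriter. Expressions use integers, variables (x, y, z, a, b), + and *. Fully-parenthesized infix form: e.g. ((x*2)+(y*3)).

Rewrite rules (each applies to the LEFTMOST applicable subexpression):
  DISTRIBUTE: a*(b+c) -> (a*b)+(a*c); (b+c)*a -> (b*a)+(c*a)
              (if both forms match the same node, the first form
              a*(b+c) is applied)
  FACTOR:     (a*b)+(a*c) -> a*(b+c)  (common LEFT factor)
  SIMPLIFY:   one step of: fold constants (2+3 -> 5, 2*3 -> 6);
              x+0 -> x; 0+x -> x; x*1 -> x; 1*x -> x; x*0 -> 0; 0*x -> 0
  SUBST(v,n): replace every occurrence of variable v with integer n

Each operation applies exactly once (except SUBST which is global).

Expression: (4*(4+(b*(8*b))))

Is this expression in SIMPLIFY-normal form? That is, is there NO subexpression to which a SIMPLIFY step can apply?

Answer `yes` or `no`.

Answer: yes

Derivation:
Expression: (4*(4+(b*(8*b))))
Scanning for simplifiable subexpressions (pre-order)...
  at root: (4*(4+(b*(8*b)))) (not simplifiable)
  at R: (4+(b*(8*b))) (not simplifiable)
  at RR: (b*(8*b)) (not simplifiable)
  at RRR: (8*b) (not simplifiable)
Result: no simplifiable subexpression found -> normal form.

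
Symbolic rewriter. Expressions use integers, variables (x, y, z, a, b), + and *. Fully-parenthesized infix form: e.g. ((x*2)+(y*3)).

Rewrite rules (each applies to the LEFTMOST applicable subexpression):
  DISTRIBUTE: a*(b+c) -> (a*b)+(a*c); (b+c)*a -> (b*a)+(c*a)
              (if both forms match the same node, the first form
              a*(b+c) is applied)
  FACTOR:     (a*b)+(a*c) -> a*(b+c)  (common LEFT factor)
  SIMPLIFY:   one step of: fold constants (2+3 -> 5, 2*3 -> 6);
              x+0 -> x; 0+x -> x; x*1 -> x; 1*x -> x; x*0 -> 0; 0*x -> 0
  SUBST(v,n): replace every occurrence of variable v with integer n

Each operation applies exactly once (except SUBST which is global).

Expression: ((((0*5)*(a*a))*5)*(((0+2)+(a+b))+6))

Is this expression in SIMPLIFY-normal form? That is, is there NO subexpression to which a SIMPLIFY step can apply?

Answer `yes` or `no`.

Expression: ((((0*5)*(a*a))*5)*(((0+2)+(a+b))+6))
Scanning for simplifiable subexpressions (pre-order)...
  at root: ((((0*5)*(a*a))*5)*(((0+2)+(a+b))+6)) (not simplifiable)
  at L: (((0*5)*(a*a))*5) (not simplifiable)
  at LL: ((0*5)*(a*a)) (not simplifiable)
  at LLL: (0*5) (SIMPLIFIABLE)
  at LLR: (a*a) (not simplifiable)
  at R: (((0+2)+(a+b))+6) (not simplifiable)
  at RL: ((0+2)+(a+b)) (not simplifiable)
  at RLL: (0+2) (SIMPLIFIABLE)
  at RLR: (a+b) (not simplifiable)
Found simplifiable subexpr at path LLL: (0*5)
One SIMPLIFY step would give: (((0*(a*a))*5)*(((0+2)+(a+b))+6))
-> NOT in normal form.

Answer: no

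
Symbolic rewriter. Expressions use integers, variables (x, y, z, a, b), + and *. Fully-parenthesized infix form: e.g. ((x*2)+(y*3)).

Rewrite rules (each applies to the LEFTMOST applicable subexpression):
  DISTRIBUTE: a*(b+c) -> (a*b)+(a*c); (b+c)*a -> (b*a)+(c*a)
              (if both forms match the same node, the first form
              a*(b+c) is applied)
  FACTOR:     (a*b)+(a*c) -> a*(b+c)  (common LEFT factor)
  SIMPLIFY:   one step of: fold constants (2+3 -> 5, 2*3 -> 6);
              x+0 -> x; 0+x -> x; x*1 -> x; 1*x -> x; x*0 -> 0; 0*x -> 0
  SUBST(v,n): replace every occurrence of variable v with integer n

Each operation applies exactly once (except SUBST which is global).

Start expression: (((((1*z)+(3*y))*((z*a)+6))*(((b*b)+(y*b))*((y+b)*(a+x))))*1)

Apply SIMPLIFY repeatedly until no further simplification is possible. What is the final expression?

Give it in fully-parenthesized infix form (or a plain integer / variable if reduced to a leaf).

Start: (((((1*z)+(3*y))*((z*a)+6))*(((b*b)+(y*b))*((y+b)*(a+x))))*1)
Step 1: at root: (((((1*z)+(3*y))*((z*a)+6))*(((b*b)+(y*b))*((y+b)*(a+x))))*1) -> ((((1*z)+(3*y))*((z*a)+6))*(((b*b)+(y*b))*((y+b)*(a+x)))); overall: (((((1*z)+(3*y))*((z*a)+6))*(((b*b)+(y*b))*((y+b)*(a+x))))*1) -> ((((1*z)+(3*y))*((z*a)+6))*(((b*b)+(y*b))*((y+b)*(a+x))))
Step 2: at LLL: (1*z) -> z; overall: ((((1*z)+(3*y))*((z*a)+6))*(((b*b)+(y*b))*((y+b)*(a+x)))) -> (((z+(3*y))*((z*a)+6))*(((b*b)+(y*b))*((y+b)*(a+x))))
Fixed point: (((z+(3*y))*((z*a)+6))*(((b*b)+(y*b))*((y+b)*(a+x))))

Answer: (((z+(3*y))*((z*a)+6))*(((b*b)+(y*b))*((y+b)*(a+x))))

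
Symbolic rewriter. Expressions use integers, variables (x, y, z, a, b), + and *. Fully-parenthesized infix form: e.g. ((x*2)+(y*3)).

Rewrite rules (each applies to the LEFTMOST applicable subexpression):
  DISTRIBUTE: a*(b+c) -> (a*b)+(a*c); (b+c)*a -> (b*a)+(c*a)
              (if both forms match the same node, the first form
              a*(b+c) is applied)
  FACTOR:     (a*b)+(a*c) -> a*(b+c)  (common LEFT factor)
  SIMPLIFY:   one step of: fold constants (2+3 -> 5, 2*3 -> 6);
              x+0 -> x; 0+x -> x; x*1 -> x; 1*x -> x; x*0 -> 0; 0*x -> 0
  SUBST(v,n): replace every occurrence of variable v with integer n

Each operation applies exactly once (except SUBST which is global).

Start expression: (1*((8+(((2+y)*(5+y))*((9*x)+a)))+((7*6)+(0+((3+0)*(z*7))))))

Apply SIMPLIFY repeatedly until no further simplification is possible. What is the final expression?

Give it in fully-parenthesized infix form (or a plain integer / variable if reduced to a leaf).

Start: (1*((8+(((2+y)*(5+y))*((9*x)+a)))+((7*6)+(0+((3+0)*(z*7))))))
Step 1: at root: (1*((8+(((2+y)*(5+y))*((9*x)+a)))+((7*6)+(0+((3+0)*(z*7)))))) -> ((8+(((2+y)*(5+y))*((9*x)+a)))+((7*6)+(0+((3+0)*(z*7))))); overall: (1*((8+(((2+y)*(5+y))*((9*x)+a)))+((7*6)+(0+((3+0)*(z*7)))))) -> ((8+(((2+y)*(5+y))*((9*x)+a)))+((7*6)+(0+((3+0)*(z*7)))))
Step 2: at RL: (7*6) -> 42; overall: ((8+(((2+y)*(5+y))*((9*x)+a)))+((7*6)+(0+((3+0)*(z*7))))) -> ((8+(((2+y)*(5+y))*((9*x)+a)))+(42+(0+((3+0)*(z*7)))))
Step 3: at RR: (0+((3+0)*(z*7))) -> ((3+0)*(z*7)); overall: ((8+(((2+y)*(5+y))*((9*x)+a)))+(42+(0+((3+0)*(z*7))))) -> ((8+(((2+y)*(5+y))*((9*x)+a)))+(42+((3+0)*(z*7))))
Step 4: at RRL: (3+0) -> 3; overall: ((8+(((2+y)*(5+y))*((9*x)+a)))+(42+((3+0)*(z*7)))) -> ((8+(((2+y)*(5+y))*((9*x)+a)))+(42+(3*(z*7))))
Fixed point: ((8+(((2+y)*(5+y))*((9*x)+a)))+(42+(3*(z*7))))

Answer: ((8+(((2+y)*(5+y))*((9*x)+a)))+(42+(3*(z*7))))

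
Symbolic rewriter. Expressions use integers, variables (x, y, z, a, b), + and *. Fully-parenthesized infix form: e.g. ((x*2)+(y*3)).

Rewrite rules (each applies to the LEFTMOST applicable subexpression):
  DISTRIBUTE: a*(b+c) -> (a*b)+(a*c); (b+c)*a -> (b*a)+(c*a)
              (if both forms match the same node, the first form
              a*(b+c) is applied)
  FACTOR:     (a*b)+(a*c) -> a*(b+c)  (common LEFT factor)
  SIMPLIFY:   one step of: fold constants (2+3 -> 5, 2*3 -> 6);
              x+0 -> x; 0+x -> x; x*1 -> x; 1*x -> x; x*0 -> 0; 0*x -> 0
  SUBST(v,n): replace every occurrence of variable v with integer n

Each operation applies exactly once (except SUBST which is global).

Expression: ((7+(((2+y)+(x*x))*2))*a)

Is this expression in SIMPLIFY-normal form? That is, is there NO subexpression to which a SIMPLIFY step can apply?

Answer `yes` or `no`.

Answer: yes

Derivation:
Expression: ((7+(((2+y)+(x*x))*2))*a)
Scanning for simplifiable subexpressions (pre-order)...
  at root: ((7+(((2+y)+(x*x))*2))*a) (not simplifiable)
  at L: (7+(((2+y)+(x*x))*2)) (not simplifiable)
  at LR: (((2+y)+(x*x))*2) (not simplifiable)
  at LRL: ((2+y)+(x*x)) (not simplifiable)
  at LRLL: (2+y) (not simplifiable)
  at LRLR: (x*x) (not simplifiable)
Result: no simplifiable subexpression found -> normal form.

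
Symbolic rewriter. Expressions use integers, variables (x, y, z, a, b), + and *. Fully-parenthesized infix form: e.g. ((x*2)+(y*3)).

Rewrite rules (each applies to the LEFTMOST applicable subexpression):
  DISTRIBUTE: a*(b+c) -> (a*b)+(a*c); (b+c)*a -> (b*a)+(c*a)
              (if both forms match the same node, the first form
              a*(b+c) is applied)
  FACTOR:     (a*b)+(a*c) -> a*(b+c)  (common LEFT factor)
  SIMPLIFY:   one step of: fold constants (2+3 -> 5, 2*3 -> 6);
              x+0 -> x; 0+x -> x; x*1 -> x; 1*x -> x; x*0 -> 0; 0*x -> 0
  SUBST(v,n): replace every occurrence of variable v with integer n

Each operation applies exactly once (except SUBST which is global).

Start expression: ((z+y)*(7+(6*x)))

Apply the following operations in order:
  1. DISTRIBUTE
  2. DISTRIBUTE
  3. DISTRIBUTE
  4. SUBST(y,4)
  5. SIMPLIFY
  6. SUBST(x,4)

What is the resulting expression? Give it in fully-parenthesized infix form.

Start: ((z+y)*(7+(6*x)))
Apply DISTRIBUTE at root (target: ((z+y)*(7+(6*x)))): ((z+y)*(7+(6*x))) -> (((z+y)*7)+((z+y)*(6*x)))
Apply DISTRIBUTE at L (target: ((z+y)*7)): (((z+y)*7)+((z+y)*(6*x))) -> (((z*7)+(y*7))+((z+y)*(6*x)))
Apply DISTRIBUTE at R (target: ((z+y)*(6*x))): (((z*7)+(y*7))+((z+y)*(6*x))) -> (((z*7)+(y*7))+((z*(6*x))+(y*(6*x))))
Apply SUBST(y,4): (((z*7)+(y*7))+((z*(6*x))+(y*(6*x)))) -> (((z*7)+(4*7))+((z*(6*x))+(4*(6*x))))
Apply SIMPLIFY at LR (target: (4*7)): (((z*7)+(4*7))+((z*(6*x))+(4*(6*x)))) -> (((z*7)+28)+((z*(6*x))+(4*(6*x))))
Apply SUBST(x,4): (((z*7)+28)+((z*(6*x))+(4*(6*x)))) -> (((z*7)+28)+((z*(6*4))+(4*(6*4))))

Answer: (((z*7)+28)+((z*(6*4))+(4*(6*4))))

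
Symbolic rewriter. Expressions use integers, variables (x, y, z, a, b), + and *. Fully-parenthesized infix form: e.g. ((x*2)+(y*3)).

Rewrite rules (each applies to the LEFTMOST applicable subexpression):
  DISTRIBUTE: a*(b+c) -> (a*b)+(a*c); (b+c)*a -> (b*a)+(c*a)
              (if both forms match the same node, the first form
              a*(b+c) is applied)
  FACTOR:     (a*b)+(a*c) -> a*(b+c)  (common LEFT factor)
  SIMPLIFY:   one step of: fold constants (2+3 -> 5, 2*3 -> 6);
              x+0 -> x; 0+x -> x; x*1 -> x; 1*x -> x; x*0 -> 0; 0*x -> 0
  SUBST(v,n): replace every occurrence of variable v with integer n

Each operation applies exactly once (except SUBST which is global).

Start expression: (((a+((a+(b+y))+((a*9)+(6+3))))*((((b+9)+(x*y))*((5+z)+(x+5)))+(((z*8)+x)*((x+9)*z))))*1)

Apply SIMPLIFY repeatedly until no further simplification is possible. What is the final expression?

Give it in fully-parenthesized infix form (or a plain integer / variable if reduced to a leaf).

Start: (((a+((a+(b+y))+((a*9)+(6+3))))*((((b+9)+(x*y))*((5+z)+(x+5)))+(((z*8)+x)*((x+9)*z))))*1)
Step 1: at root: (((a+((a+(b+y))+((a*9)+(6+3))))*((((b+9)+(x*y))*((5+z)+(x+5)))+(((z*8)+x)*((x+9)*z))))*1) -> ((a+((a+(b+y))+((a*9)+(6+3))))*((((b+9)+(x*y))*((5+z)+(x+5)))+(((z*8)+x)*((x+9)*z)))); overall: (((a+((a+(b+y))+((a*9)+(6+3))))*((((b+9)+(x*y))*((5+z)+(x+5)))+(((z*8)+x)*((x+9)*z))))*1) -> ((a+((a+(b+y))+((a*9)+(6+3))))*((((b+9)+(x*y))*((5+z)+(x+5)))+(((z*8)+x)*((x+9)*z))))
Step 2: at LRRR: (6+3) -> 9; overall: ((a+((a+(b+y))+((a*9)+(6+3))))*((((b+9)+(x*y))*((5+z)+(x+5)))+(((z*8)+x)*((x+9)*z)))) -> ((a+((a+(b+y))+((a*9)+9)))*((((b+9)+(x*y))*((5+z)+(x+5)))+(((z*8)+x)*((x+9)*z))))
Fixed point: ((a+((a+(b+y))+((a*9)+9)))*((((b+9)+(x*y))*((5+z)+(x+5)))+(((z*8)+x)*((x+9)*z))))

Answer: ((a+((a+(b+y))+((a*9)+9)))*((((b+9)+(x*y))*((5+z)+(x+5)))+(((z*8)+x)*((x+9)*z))))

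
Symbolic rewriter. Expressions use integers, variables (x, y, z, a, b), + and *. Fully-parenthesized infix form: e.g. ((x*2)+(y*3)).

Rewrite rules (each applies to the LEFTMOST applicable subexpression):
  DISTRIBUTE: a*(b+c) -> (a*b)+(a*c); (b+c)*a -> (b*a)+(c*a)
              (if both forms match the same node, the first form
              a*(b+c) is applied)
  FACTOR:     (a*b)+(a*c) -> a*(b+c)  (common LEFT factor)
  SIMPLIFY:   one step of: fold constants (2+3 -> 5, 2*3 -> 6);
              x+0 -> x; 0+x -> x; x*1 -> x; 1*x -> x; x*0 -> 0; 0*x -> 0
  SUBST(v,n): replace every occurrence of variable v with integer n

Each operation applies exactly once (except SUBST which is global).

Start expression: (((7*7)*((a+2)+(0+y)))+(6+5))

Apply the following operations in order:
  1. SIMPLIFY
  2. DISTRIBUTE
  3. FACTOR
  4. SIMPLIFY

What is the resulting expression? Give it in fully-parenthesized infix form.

Answer: ((49*((a+2)+y))+(6+5))

Derivation:
Start: (((7*7)*((a+2)+(0+y)))+(6+5))
Apply SIMPLIFY at LL (target: (7*7)): (((7*7)*((a+2)+(0+y)))+(6+5)) -> ((49*((a+2)+(0+y)))+(6+5))
Apply DISTRIBUTE at L (target: (49*((a+2)+(0+y)))): ((49*((a+2)+(0+y)))+(6+5)) -> (((49*(a+2))+(49*(0+y)))+(6+5))
Apply FACTOR at L (target: ((49*(a+2))+(49*(0+y)))): (((49*(a+2))+(49*(0+y)))+(6+5)) -> ((49*((a+2)+(0+y)))+(6+5))
Apply SIMPLIFY at LRR (target: (0+y)): ((49*((a+2)+(0+y)))+(6+5)) -> ((49*((a+2)+y))+(6+5))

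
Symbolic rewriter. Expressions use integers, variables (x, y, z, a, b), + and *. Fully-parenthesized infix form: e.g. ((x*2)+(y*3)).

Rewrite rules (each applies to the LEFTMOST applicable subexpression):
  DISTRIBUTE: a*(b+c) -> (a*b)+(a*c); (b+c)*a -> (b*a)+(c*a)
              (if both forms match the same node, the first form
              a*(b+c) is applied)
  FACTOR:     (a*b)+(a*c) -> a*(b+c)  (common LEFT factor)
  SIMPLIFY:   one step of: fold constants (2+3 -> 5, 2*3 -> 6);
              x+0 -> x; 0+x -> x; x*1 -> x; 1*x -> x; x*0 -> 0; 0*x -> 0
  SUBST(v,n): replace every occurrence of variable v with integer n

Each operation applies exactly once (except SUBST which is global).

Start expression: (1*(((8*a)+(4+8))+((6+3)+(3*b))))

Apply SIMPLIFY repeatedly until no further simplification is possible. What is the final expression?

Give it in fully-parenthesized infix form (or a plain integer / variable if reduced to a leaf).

Answer: (((8*a)+12)+(9+(3*b)))

Derivation:
Start: (1*(((8*a)+(4+8))+((6+3)+(3*b))))
Step 1: at root: (1*(((8*a)+(4+8))+((6+3)+(3*b)))) -> (((8*a)+(4+8))+((6+3)+(3*b))); overall: (1*(((8*a)+(4+8))+((6+3)+(3*b)))) -> (((8*a)+(4+8))+((6+3)+(3*b)))
Step 2: at LR: (4+8) -> 12; overall: (((8*a)+(4+8))+((6+3)+(3*b))) -> (((8*a)+12)+((6+3)+(3*b)))
Step 3: at RL: (6+3) -> 9; overall: (((8*a)+12)+((6+3)+(3*b))) -> (((8*a)+12)+(9+(3*b)))
Fixed point: (((8*a)+12)+(9+(3*b)))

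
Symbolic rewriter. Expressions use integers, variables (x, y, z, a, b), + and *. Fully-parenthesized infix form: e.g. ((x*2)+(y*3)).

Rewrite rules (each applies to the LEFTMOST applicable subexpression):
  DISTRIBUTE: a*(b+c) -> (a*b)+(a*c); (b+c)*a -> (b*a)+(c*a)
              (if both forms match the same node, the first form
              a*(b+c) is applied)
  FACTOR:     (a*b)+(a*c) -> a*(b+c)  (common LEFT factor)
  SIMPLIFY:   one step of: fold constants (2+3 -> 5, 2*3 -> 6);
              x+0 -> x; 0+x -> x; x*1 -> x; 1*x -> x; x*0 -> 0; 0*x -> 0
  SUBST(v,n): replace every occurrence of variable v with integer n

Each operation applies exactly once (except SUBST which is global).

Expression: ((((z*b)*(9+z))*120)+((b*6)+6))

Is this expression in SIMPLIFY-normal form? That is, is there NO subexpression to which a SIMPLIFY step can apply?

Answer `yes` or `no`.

Expression: ((((z*b)*(9+z))*120)+((b*6)+6))
Scanning for simplifiable subexpressions (pre-order)...
  at root: ((((z*b)*(9+z))*120)+((b*6)+6)) (not simplifiable)
  at L: (((z*b)*(9+z))*120) (not simplifiable)
  at LL: ((z*b)*(9+z)) (not simplifiable)
  at LLL: (z*b) (not simplifiable)
  at LLR: (9+z) (not simplifiable)
  at R: ((b*6)+6) (not simplifiable)
  at RL: (b*6) (not simplifiable)
Result: no simplifiable subexpression found -> normal form.

Answer: yes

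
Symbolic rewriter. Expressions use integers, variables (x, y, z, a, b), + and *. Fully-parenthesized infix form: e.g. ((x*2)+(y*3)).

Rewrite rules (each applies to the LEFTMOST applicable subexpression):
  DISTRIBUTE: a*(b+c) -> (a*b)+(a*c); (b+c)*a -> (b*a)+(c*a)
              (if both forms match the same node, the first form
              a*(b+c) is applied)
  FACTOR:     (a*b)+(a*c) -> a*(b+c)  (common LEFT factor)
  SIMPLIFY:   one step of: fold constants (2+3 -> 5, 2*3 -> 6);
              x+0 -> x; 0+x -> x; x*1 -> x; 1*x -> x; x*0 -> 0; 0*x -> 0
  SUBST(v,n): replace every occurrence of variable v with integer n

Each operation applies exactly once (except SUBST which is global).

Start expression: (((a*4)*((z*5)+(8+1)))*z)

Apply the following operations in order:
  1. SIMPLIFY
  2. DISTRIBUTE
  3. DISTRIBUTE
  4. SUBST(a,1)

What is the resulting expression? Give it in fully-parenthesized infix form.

Start: (((a*4)*((z*5)+(8+1)))*z)
Apply SIMPLIFY at LRR (target: (8+1)): (((a*4)*((z*5)+(8+1)))*z) -> (((a*4)*((z*5)+9))*z)
Apply DISTRIBUTE at L (target: ((a*4)*((z*5)+9))): (((a*4)*((z*5)+9))*z) -> ((((a*4)*(z*5))+((a*4)*9))*z)
Apply DISTRIBUTE at root (target: ((((a*4)*(z*5))+((a*4)*9))*z)): ((((a*4)*(z*5))+((a*4)*9))*z) -> ((((a*4)*(z*5))*z)+(((a*4)*9)*z))
Apply SUBST(a,1): ((((a*4)*(z*5))*z)+(((a*4)*9)*z)) -> ((((1*4)*(z*5))*z)+(((1*4)*9)*z))

Answer: ((((1*4)*(z*5))*z)+(((1*4)*9)*z))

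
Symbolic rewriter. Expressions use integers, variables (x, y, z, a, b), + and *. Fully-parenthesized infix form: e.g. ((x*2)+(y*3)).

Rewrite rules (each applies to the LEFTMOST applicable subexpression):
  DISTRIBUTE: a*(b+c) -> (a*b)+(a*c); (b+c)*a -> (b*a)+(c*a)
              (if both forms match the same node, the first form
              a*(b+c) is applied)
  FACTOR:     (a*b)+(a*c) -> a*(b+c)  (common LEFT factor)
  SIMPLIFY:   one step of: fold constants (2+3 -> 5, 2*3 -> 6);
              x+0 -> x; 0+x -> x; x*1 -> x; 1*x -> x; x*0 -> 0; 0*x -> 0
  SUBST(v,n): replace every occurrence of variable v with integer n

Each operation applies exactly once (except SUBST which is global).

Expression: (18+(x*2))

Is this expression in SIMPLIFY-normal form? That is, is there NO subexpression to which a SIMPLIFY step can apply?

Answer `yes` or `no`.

Answer: yes

Derivation:
Expression: (18+(x*2))
Scanning for simplifiable subexpressions (pre-order)...
  at root: (18+(x*2)) (not simplifiable)
  at R: (x*2) (not simplifiable)
Result: no simplifiable subexpression found -> normal form.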